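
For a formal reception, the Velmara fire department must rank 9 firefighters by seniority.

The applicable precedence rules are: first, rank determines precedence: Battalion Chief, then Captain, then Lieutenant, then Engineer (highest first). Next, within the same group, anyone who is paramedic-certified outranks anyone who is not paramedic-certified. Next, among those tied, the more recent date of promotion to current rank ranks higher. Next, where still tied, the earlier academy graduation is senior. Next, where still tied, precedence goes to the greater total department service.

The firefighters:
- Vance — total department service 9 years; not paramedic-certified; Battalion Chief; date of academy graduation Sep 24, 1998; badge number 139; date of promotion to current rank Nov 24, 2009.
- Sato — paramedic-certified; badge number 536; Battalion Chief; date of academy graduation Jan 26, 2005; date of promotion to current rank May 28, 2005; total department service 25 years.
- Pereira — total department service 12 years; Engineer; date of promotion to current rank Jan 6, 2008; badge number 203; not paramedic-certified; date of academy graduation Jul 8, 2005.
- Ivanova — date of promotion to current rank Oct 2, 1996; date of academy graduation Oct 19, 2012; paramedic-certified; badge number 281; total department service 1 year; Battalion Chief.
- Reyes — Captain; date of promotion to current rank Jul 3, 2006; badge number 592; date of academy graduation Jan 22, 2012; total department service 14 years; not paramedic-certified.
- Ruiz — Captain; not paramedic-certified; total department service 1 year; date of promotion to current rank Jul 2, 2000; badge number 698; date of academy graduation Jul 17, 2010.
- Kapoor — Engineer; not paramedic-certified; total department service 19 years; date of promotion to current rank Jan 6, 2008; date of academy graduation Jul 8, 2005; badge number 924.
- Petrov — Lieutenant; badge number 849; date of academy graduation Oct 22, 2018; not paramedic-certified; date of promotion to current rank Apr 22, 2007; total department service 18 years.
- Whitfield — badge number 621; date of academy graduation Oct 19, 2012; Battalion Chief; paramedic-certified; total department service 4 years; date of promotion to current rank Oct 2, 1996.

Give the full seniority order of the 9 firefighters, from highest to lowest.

Sato, Whitfield, Ivanova, Vance, Reyes, Ruiz, Petrov, Kapoor, Pereira

By rank: Sato, Whitfield, Ivanova and Vance (Battalion Chief); then Reyes and Ruiz (Captain); then Petrov (Lieutenant); then Kapoor and Pereira (Engineer).
Among Sato, Whitfield, Ivanova and Vance, paramedic-certified before not paramedic-certified: Sato, Whitfield and Ivanova (paramedic-certified) before Vance (not paramedic-certified).
Among Sato, Whitfield and Ivanova, by date of promotion to current rank (later first): Sato (May 28, 2005) before Whitfield and Ivanova (Oct 2, 1996).
Whitfield and Ivanova both have date of academy graduation Oct 19, 2012, so the next rule applies.
Among Whitfield and Ivanova, by total department service (higher first): Whitfield (4 years) before Ivanova (1 year).
Reyes and Ruiz are each not paramedic-certified, so the next rule applies.
Among Reyes and Ruiz, by date of promotion to current rank (later first): Reyes (Jul 3, 2006) before Ruiz (Jul 2, 2000).
Kapoor and Pereira are each not paramedic-certified, so the next rule applies.
Kapoor and Pereira both have date of promotion to current rank Jan 6, 2008, so the next rule applies.
Kapoor and Pereira both have date of academy graduation Jul 8, 2005, so the next rule applies.
Among Kapoor and Pereira, by total department service (higher first): Kapoor (19 years) before Pereira (12 years).
Full order: Sato, Whitfield, Ivanova, Vance, Reyes, Ruiz, Petrov, Kapoor, Pereira.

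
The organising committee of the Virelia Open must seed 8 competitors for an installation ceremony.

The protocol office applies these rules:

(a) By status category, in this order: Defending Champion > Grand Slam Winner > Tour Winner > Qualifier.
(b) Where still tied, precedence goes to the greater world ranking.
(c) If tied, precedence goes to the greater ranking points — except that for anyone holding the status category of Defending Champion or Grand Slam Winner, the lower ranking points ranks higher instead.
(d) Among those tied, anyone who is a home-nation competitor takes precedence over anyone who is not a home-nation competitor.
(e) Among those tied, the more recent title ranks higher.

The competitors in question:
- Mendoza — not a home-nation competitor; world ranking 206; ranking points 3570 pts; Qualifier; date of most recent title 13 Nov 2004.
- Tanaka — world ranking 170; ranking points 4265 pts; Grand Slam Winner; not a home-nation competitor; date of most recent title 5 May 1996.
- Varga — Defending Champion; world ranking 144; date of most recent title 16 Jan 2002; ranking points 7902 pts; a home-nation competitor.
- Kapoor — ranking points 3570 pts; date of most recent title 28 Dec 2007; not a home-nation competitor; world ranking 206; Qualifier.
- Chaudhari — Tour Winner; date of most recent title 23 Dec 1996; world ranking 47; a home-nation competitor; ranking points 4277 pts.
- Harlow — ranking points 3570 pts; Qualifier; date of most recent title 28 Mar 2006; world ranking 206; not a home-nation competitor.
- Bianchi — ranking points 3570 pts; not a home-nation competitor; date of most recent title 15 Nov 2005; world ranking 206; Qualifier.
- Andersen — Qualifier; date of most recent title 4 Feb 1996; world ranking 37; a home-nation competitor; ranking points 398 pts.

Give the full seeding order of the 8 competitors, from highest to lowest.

Varga, Tanaka, Chaudhari, Kapoor, Harlow, Bianchi, Mendoza, Andersen

By status category: Varga (Defending Champion); then Tanaka (Grand Slam Winner); then Chaudhari (Tour Winner); then Kapoor, Harlow, Bianchi, Mendoza and Andersen (Qualifier).
Among Kapoor, Harlow, Bianchi, Mendoza and Andersen, by world ranking (higher first): Kapoor, Harlow, Bianchi and Mendoza (206) before Andersen (37).
Kapoor, Harlow, Bianchi and Mendoza all have ranking points 3570 pts, so the next rule applies.
Kapoor, Harlow, Bianchi and Mendoza are each not a home-nation competitor, so the next rule applies.
Among Kapoor, Harlow, Bianchi and Mendoza, by date of most recent title (later first): Kapoor (28 Dec 2007) before Harlow (28 Mar 2006) before Bianchi (15 Nov 2005) before Mendoza (13 Nov 2004).
Full order: Varga, Tanaka, Chaudhari, Kapoor, Harlow, Bianchi, Mendoza, Andersen.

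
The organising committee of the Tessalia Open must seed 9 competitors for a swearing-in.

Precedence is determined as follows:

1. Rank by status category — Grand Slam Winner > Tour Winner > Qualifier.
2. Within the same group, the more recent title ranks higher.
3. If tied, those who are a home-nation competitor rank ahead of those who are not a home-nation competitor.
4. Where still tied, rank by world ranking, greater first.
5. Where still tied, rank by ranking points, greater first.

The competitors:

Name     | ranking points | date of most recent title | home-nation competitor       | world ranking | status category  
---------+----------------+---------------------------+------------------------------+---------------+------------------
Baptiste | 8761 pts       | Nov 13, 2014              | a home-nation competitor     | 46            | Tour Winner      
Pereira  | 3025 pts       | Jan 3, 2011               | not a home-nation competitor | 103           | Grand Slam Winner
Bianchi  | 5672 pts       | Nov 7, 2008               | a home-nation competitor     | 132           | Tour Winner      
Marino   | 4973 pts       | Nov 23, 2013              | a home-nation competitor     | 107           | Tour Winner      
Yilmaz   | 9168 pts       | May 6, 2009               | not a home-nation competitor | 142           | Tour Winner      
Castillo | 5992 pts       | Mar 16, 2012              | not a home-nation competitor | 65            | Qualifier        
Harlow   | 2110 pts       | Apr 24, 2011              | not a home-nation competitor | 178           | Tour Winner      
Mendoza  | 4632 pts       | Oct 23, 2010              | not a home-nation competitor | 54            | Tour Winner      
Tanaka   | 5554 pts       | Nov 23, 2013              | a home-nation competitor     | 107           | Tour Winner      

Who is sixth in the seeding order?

Mendoza

By status category: Pereira (Grand Slam Winner); then Baptiste, Tanaka, Marino, Harlow, Mendoza, Yilmaz and Bianchi (Tour Winner); then Castillo (Qualifier).
Among Baptiste, Tanaka, Marino, Harlow, Mendoza, Yilmaz and Bianchi, by date of most recent title (later first): Baptiste (Nov 13, 2014) before Tanaka and Marino (Nov 23, 2013) before Harlow (Apr 24, 2011) before Mendoza (Oct 23, 2010) before Yilmaz (May 6, 2009) before Bianchi (Nov 7, 2008).
Tanaka and Marino are each a home-nation competitor, so the next rule applies.
Tanaka and Marino both have world ranking 107, so the next rule applies.
Among Tanaka and Marino, by ranking points (higher first): Tanaka (5554 pts) before Marino (4973 pts).
Order: Pereira, Baptiste, Tanaka, Marino, Harlow, Mendoza, Yilmaz, Bianchi, Castillo.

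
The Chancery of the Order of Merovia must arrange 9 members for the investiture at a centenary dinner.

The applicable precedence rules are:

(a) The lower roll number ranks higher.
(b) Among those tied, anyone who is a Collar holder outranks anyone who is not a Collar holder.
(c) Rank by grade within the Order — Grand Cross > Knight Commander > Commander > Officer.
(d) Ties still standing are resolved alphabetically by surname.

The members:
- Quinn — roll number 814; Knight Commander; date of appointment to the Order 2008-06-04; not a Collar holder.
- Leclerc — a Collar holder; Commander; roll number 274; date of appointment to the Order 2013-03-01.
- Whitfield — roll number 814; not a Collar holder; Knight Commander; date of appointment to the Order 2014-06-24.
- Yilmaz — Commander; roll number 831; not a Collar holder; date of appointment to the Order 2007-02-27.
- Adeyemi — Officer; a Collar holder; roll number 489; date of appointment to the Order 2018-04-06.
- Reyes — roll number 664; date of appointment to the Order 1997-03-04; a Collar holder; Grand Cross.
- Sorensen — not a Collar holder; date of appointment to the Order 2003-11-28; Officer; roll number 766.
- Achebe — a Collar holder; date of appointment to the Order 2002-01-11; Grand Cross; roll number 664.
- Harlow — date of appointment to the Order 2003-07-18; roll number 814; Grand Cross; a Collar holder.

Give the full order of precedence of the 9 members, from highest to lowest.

By roll number (lower first): Leclerc (274); then Adeyemi (489); then Achebe and Reyes (both 664); then Sorensen (766); then Harlow, Quinn and Whitfield (each 814); then Yilmaz (831).
Achebe and Reyes are each a Collar holder, so the next rule applies.
Achebe and Reyes are each Grand Cross, so the next rule applies.
Among Achebe and Reyes, alphabetically by surname: Achebe before Reyes.
Among Harlow, Quinn and Whitfield, a Collar holder before not a Collar holder: Harlow (a Collar holder) before Quinn and Whitfield (not a Collar holder).
Quinn and Whitfield are each Knight Commander, so the next rule applies.
Among Quinn and Whitfield, alphabetically by surname: Quinn before Whitfield.
Full order: Leclerc, Adeyemi, Achebe, Reyes, Sorensen, Harlow, Quinn, Whitfield, Yilmaz.

Leclerc, Adeyemi, Achebe, Reyes, Sorensen, Harlow, Quinn, Whitfield, Yilmaz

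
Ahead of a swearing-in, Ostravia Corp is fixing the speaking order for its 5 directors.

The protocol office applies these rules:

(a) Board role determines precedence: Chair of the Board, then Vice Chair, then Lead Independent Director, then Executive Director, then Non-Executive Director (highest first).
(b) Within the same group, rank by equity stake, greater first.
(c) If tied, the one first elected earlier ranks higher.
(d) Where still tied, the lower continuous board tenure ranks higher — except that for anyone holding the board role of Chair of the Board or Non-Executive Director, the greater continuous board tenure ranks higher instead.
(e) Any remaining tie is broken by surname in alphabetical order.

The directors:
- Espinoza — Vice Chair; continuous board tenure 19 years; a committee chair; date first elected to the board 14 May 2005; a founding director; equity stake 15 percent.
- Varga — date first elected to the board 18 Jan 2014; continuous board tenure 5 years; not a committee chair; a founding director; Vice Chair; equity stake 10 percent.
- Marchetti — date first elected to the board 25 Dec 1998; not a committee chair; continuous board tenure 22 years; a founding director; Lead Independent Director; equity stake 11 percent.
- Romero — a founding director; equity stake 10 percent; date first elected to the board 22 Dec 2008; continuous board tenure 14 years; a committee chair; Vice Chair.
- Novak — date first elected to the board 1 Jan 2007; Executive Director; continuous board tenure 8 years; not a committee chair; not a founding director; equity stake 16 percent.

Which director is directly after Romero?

Varga

By board role: Espinoza, Romero and Varga (Vice Chair); then Marchetti (Lead Independent Director); then Novak (Executive Director).
Among Espinoza, Romero and Varga, by equity stake (higher first): Espinoza (15 percent) before Romero and Varga (10 percent).
Among Romero and Varga, by date first elected to the board (earlier first): Romero (22 Dec 2008) before Varga (18 Jan 2014).
Order: Espinoza, Romero, Varga, Marchetti, Novak.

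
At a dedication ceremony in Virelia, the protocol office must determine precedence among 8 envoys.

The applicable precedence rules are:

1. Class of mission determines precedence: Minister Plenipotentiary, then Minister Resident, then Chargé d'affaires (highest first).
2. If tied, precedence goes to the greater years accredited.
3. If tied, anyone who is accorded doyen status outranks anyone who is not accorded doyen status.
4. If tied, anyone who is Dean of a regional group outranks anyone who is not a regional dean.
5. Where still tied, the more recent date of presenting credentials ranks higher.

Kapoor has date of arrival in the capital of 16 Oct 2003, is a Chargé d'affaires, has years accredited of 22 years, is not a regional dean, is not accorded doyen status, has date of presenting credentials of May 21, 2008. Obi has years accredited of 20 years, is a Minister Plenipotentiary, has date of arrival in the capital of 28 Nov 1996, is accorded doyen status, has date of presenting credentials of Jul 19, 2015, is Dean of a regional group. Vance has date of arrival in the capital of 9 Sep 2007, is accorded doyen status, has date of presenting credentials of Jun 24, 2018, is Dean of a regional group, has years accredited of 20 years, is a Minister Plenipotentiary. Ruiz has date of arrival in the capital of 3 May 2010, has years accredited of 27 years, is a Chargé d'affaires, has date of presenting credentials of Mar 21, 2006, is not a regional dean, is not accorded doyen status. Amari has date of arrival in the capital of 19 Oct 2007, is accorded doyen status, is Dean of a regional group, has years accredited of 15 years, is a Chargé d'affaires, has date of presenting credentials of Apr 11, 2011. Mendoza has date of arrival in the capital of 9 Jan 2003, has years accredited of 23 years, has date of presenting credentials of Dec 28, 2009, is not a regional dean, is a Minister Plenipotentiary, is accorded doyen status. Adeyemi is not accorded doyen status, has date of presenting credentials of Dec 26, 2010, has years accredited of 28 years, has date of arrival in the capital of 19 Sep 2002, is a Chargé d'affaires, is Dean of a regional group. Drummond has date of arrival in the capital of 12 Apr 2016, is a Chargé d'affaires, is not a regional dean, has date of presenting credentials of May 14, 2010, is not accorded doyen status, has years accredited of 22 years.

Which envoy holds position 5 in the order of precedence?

By class of mission: Mendoza, Vance and Obi (Minister Plenipotentiary); then Adeyemi, Ruiz, Drummond, Kapoor and Amari (Chargé d'affaires).
Among Mendoza, Vance and Obi, by years accredited (higher first): Mendoza (23 years) before Vance and Obi (20 years).
Vance and Obi are each accorded doyen status, so the next rule applies.
Vance and Obi are each Dean of a regional group, so the next rule applies.
Among Vance and Obi, by date of presenting credentials (later first): Vance (Jun 24, 2018) before Obi (Jul 19, 2015).
Among Adeyemi, Ruiz, Drummond, Kapoor and Amari, by years accredited (higher first): Adeyemi (28 years) before Ruiz (27 years) before Drummond and Kapoor (22 years) before Amari (15 years).
Drummond and Kapoor are each not accorded doyen status, so the next rule applies.
Drummond and Kapoor are each not a regional dean, so the next rule applies.
Among Drummond and Kapoor, by date of presenting credentials (later first): Drummond (May 14, 2010) before Kapoor (May 21, 2008).
Order: Mendoza, Vance, Obi, Adeyemi, Ruiz, Drummond, Kapoor, Amari.

Ruiz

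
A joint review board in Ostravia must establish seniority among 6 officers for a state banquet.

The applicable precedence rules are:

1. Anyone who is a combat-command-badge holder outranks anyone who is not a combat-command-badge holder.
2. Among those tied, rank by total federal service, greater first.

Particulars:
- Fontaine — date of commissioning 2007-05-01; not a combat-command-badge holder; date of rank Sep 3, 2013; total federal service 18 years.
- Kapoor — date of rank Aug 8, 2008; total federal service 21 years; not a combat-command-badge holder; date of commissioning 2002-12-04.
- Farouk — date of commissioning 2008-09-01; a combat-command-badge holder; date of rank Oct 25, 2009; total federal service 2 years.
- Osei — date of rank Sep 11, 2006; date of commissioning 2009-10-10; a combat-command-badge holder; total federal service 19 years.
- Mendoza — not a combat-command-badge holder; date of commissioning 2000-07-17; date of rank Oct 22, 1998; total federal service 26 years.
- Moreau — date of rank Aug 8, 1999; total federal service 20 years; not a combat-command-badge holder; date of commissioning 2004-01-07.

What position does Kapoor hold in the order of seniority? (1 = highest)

By the first rule: Osei and Farouk (both a combat-command-badge holder); then Mendoza, Kapoor, Moreau and Fontaine (each not a combat-command-badge holder).
Among Osei and Farouk, by total federal service (higher first): Osei (19 years) before Farouk (2 years).
Among Mendoza, Kapoor, Moreau and Fontaine, by total federal service (higher first): Mendoza (26 years) before Kapoor (21 years) before Moreau (20 years) before Fontaine (18 years).
Order: Osei, Farouk, Mendoza, Kapoor, Moreau, Fontaine. So position 4.

4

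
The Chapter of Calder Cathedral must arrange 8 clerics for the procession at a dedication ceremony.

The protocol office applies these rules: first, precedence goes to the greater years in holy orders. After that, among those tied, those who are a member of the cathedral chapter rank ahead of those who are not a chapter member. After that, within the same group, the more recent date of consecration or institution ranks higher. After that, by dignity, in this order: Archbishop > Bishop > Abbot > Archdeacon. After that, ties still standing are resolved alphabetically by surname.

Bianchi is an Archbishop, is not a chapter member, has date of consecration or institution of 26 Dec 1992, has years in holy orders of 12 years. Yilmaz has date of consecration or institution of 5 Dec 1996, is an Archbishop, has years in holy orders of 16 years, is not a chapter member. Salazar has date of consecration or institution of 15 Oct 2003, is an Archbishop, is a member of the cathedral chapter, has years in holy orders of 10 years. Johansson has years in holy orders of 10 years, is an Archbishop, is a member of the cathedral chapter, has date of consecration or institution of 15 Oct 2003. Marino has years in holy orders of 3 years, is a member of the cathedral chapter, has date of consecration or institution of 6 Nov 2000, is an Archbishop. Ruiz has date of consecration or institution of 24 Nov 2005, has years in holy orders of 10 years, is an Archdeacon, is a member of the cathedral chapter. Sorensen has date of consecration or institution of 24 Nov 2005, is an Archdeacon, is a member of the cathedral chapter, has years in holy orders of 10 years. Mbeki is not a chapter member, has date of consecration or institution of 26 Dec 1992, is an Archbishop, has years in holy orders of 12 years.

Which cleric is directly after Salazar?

Marino

By years in holy orders (higher first): Yilmaz (16 years); then Bianchi and Mbeki (both 12 years); then Ruiz, Sorensen, Johansson and Salazar (each 10 years); then Marino (3 years).
Bianchi and Mbeki are each not a chapter member, so the next rule applies.
Bianchi and Mbeki both have date of consecration or institution 26 Dec 1992, so the next rule applies.
Bianchi and Mbeki are each Archbishop, so the next rule applies.
Among Bianchi and Mbeki, alphabetically by surname: Bianchi before Mbeki.
Ruiz, Sorensen, Johansson and Salazar are each a member of the cathedral chapter, so the next rule applies.
Among Ruiz, Sorensen, Johansson and Salazar, by date of consecration or institution (later first): Ruiz and Sorensen (24 Nov 2005) before Johansson and Salazar (15 Oct 2003).
Ruiz and Sorensen are each Archdeacon, so the next rule applies.
Among Ruiz and Sorensen, alphabetically by surname: Ruiz before Sorensen.
Johansson and Salazar are each Archbishop, so the next rule applies.
Among Johansson and Salazar, alphabetically by surname: Johansson before Salazar.
Order: Yilmaz, Bianchi, Mbeki, Ruiz, Sorensen, Johansson, Salazar, Marino.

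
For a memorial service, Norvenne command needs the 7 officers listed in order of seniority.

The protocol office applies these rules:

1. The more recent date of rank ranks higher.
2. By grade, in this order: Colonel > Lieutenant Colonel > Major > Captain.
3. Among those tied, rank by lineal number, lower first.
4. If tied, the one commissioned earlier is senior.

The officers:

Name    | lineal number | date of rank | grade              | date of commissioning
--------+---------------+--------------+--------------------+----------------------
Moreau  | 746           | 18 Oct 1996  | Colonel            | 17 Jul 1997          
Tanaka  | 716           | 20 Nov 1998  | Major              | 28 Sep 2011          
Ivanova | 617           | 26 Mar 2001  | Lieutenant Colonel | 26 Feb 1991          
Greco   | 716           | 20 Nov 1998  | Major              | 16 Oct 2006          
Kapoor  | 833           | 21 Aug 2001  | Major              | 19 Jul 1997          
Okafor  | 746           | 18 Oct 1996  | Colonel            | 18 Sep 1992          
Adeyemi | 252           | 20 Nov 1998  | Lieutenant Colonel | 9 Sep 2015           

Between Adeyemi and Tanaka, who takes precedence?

Adeyemi

By date of rank (later first): Kapoor (21 Aug 2001); then Ivanova (26 Mar 2001); then Adeyemi, Greco and Tanaka (each 20 Nov 1998); then Okafor and Moreau (both 18 Oct 1996).
Among Adeyemi, Greco and Tanaka, by grade: Adeyemi (Lieutenant Colonel) before Greco and Tanaka (Major).
Greco and Tanaka both have lineal number 716, so the next rule applies.
Among Greco and Tanaka, by date of commissioning (earlier first): Greco (16 Oct 2006) before Tanaka (28 Sep 2011).
Okafor and Moreau are each Colonel, so the next rule applies.
Okafor and Moreau both have lineal number 746, so the next rule applies.
Among Okafor and Moreau, by date of commissioning (earlier first): Okafor (18 Sep 1992) before Moreau (17 Jul 1997).
So Adeyemi takes precedence.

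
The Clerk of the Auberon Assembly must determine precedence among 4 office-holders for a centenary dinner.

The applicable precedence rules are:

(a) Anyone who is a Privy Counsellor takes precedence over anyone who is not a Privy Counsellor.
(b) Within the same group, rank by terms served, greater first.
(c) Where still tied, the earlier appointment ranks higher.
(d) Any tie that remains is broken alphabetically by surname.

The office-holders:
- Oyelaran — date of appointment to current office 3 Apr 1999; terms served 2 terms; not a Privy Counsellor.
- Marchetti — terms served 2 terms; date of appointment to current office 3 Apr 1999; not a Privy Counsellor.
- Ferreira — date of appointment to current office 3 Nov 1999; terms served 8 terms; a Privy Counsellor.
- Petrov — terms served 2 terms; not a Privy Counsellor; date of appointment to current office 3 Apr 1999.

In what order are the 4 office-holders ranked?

By the first rule: Ferreira (a Privy Counsellor); then Marchetti, Oyelaran and Petrov (each not a Privy Counsellor).
Marchetti, Oyelaran and Petrov all have terms served 2 terms, so the next rule applies.
Marchetti, Oyelaran and Petrov all have date of appointment to current office 3 Apr 1999, so the next rule applies.
Among Marchetti, Oyelaran and Petrov, alphabetically by surname: Marchetti before Oyelaran before Petrov.
Full order: Ferreira, Marchetti, Oyelaran, Petrov.

Ferreira, Marchetti, Oyelaran, Petrov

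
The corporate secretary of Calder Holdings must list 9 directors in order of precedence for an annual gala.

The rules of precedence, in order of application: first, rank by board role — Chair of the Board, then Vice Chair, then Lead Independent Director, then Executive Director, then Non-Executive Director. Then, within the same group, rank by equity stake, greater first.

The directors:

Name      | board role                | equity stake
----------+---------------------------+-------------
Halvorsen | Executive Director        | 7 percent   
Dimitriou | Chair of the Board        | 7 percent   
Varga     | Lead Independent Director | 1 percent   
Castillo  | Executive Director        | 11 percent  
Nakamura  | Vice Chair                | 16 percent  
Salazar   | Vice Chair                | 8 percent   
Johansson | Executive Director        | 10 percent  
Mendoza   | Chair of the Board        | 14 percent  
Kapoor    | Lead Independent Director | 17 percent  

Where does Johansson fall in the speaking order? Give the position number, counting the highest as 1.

By board role: Mendoza and Dimitriou (Chair of the Board); then Nakamura and Salazar (Vice Chair); then Kapoor and Varga (Lead Independent Director); then Castillo, Johansson and Halvorsen (Executive Director).
Among Mendoza and Dimitriou, by equity stake (higher first): Mendoza (14 percent) before Dimitriou (7 percent).
Among Nakamura and Salazar, by equity stake (higher first): Nakamura (16 percent) before Salazar (8 percent).
Among Kapoor and Varga, by equity stake (higher first): Kapoor (17 percent) before Varga (1 percent).
Among Castillo, Johansson and Halvorsen, by equity stake (higher first): Castillo (11 percent) before Johansson (10 percent) before Halvorsen (7 percent).
Order: Mendoza, Dimitriou, Nakamura, Salazar, Kapoor, Varga, Castillo, Johansson, Halvorsen. So position 8.

8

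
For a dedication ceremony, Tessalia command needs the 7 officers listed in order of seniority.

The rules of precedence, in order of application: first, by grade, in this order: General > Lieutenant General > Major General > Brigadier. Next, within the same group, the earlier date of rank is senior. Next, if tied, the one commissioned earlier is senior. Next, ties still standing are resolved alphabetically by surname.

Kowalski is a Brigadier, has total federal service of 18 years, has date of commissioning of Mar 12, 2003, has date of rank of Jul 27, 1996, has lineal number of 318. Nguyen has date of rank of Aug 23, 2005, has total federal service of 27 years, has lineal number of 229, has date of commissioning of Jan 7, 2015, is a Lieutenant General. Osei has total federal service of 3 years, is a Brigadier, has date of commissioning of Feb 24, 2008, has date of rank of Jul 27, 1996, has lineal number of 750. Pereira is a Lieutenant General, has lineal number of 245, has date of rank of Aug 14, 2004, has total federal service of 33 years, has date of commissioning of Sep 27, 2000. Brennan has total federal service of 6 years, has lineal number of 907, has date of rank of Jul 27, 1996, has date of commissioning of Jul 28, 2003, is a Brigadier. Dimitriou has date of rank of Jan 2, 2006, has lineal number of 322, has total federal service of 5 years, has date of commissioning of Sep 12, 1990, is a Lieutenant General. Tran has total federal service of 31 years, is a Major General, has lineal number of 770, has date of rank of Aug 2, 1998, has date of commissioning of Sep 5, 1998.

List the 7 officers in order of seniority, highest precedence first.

By grade: Pereira, Nguyen and Dimitriou (Lieutenant General); then Tran (Major General); then Kowalski, Brennan and Osei (Brigadier).
Among Pereira, Nguyen and Dimitriou, by date of rank (earlier first): Pereira (Aug 14, 2004) before Nguyen (Aug 23, 2005) before Dimitriou (Jan 2, 2006).
Kowalski, Brennan and Osei all have date of rank Jul 27, 1996, so the next rule applies.
Among Kowalski, Brennan and Osei, by date of commissioning (earlier first): Kowalski (Mar 12, 2003) before Brennan (Jul 28, 2003) before Osei (Feb 24, 2008).
Full order: Pereira, Nguyen, Dimitriou, Tran, Kowalski, Brennan, Osei.

Pereira, Nguyen, Dimitriou, Tran, Kowalski, Brennan, Osei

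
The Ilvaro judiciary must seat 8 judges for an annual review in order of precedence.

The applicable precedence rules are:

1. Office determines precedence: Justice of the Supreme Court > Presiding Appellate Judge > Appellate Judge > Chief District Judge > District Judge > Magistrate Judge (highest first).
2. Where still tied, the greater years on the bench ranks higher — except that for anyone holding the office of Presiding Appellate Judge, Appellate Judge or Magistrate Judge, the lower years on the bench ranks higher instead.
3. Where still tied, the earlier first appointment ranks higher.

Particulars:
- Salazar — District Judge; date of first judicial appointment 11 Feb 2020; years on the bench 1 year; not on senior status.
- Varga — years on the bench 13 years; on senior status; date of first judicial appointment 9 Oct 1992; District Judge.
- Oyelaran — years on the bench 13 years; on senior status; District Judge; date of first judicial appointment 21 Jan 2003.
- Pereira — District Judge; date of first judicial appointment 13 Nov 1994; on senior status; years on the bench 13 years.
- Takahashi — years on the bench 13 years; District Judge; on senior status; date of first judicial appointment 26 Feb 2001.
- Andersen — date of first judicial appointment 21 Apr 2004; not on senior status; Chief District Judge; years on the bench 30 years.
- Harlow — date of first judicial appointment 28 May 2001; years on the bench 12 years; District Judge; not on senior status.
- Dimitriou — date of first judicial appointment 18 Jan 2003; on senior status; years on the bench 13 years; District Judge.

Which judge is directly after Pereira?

By office: Andersen (Chief District Judge); then Varga, Pereira, Takahashi, Dimitriou, Oyelaran, Harlow and Salazar (District Judge).
Among Varga, Pereira, Takahashi, Dimitriou, Oyelaran, Harlow and Salazar, by years on the bench (higher first): Varga, Pereira, Takahashi, Dimitriou and Oyelaran (13 years) before Harlow (12 years) before Salazar (1 year).
Among Varga, Pereira, Takahashi, Dimitriou and Oyelaran, by date of first judicial appointment (earlier first): Varga (9 Oct 1992) before Pereira (13 Nov 1994) before Takahashi (26 Feb 2001) before Dimitriou (18 Jan 2003) before Oyelaran (21 Jan 2003).
Order: Andersen, Varga, Pereira, Takahashi, Dimitriou, Oyelaran, Harlow, Salazar.

Takahashi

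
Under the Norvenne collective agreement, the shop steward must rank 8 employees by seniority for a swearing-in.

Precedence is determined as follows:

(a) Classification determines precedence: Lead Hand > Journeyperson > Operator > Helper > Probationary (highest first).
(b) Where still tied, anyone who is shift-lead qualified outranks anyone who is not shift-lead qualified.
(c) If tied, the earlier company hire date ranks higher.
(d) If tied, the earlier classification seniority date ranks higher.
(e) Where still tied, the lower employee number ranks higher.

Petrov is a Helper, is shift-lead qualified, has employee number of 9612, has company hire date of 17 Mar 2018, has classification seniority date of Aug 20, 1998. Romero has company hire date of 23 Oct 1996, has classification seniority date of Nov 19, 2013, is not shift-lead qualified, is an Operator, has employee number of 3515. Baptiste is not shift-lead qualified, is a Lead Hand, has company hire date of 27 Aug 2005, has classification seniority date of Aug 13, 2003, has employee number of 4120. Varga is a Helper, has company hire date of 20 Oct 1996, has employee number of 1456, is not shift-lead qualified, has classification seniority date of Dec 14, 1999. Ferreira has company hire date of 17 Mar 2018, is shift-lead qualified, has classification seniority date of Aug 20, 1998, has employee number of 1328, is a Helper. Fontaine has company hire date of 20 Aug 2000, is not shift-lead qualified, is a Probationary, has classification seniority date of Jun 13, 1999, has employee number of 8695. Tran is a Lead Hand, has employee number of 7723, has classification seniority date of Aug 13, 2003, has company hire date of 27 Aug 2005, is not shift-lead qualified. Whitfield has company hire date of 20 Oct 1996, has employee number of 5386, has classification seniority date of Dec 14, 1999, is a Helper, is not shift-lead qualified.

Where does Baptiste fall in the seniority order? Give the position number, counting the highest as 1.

By classification: Baptiste and Tran (Lead Hand); then Romero (Operator); then Ferreira, Petrov, Varga and Whitfield (Helper); then Fontaine (Probationary).
Baptiste and Tran are each not shift-lead qualified, so the next rule applies.
Baptiste and Tran both have company hire date 27 Aug 2005, so the next rule applies.
Baptiste and Tran both have classification seniority date Aug 13, 2003, so the next rule applies.
Among Baptiste and Tran, by employee number (lower first): Baptiste (4120) before Tran (7723).
Among Ferreira, Petrov, Varga and Whitfield, shift-lead qualified before not shift-lead qualified: Ferreira and Petrov (shift-lead qualified) before Varga and Whitfield (not shift-lead qualified).
Ferreira and Petrov both have company hire date 17 Mar 2018, so the next rule applies.
Ferreira and Petrov both have classification seniority date Aug 20, 1998, so the next rule applies.
Among Ferreira and Petrov, by employee number (lower first): Ferreira (1328) before Petrov (9612).
Varga and Whitfield both have company hire date 20 Oct 1996, so the next rule applies.
Varga and Whitfield both have classification seniority date Dec 14, 1999, so the next rule applies.
Among Varga and Whitfield, by employee number (lower first): Varga (1456) before Whitfield (5386).
Order: Baptiste, Tran, Romero, Ferreira, Petrov, Varga, Whitfield, Fontaine. So position 1.

1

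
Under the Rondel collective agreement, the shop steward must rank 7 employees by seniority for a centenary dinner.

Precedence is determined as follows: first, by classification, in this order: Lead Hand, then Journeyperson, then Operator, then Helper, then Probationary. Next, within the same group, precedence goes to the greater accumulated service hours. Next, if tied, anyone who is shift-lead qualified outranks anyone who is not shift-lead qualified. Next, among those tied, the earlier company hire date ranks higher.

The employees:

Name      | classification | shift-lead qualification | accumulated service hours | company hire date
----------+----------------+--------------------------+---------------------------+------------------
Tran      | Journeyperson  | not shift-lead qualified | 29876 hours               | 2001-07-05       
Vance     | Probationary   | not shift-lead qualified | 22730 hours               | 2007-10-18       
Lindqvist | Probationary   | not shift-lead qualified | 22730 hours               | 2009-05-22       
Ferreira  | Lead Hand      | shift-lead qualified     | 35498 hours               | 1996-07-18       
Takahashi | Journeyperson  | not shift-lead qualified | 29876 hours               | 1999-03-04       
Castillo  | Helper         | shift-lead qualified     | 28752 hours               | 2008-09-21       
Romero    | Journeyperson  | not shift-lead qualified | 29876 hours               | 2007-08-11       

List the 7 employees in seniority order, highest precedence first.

By classification: Ferreira (Lead Hand); then Takahashi, Tran and Romero (Journeyperson); then Castillo (Helper); then Vance and Lindqvist (Probationary).
Takahashi, Tran and Romero all have accumulated service hours 29876 hours, so the next rule applies.
Takahashi, Tran and Romero are each not shift-lead qualified, so the next rule applies.
Among Takahashi, Tran and Romero, by company hire date (earlier first): Takahashi (1999-03-04) before Tran (2001-07-05) before Romero (2007-08-11).
Vance and Lindqvist both have accumulated service hours 22730 hours, so the next rule applies.
Vance and Lindqvist are each not shift-lead qualified, so the next rule applies.
Among Vance and Lindqvist, by company hire date (earlier first): Vance (2007-10-18) before Lindqvist (2009-05-22).
Full order: Ferreira, Takahashi, Tran, Romero, Castillo, Vance, Lindqvist.

Ferreira, Takahashi, Tran, Romero, Castillo, Vance, Lindqvist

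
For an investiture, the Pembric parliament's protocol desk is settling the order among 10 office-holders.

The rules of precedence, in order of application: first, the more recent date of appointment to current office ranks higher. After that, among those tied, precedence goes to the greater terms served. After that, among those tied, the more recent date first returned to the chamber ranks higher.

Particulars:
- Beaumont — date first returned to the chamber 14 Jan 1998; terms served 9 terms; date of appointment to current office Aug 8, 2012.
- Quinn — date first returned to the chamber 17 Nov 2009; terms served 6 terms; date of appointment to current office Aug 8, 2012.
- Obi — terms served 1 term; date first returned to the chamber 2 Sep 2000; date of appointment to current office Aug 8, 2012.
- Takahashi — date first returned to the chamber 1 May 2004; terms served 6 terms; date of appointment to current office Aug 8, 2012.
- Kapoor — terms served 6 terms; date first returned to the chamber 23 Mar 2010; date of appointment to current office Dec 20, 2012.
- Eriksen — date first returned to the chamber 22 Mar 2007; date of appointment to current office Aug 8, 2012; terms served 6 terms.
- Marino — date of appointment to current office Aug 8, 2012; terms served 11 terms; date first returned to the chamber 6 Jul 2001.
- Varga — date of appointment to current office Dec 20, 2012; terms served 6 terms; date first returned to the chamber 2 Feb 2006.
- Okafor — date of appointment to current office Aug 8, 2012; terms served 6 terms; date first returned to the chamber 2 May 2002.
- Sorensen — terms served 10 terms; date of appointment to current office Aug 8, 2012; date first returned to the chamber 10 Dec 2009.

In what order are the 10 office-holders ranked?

By date of appointment to current office (later first): Kapoor and Varga (both Dec 20, 2012); then Marino, Sorensen, Beaumont, Quinn, Eriksen, Takahashi, Okafor and Obi (each Aug 8, 2012).
Kapoor and Varga both have terms served 6 terms, so the next rule applies.
Among Kapoor and Varga, by date first returned to the chamber (later first): Kapoor (23 Mar 2010) before Varga (2 Feb 2006).
Among Marino, Sorensen, Beaumont, Quinn, Eriksen, Takahashi, Okafor and Obi, by terms served (higher first): Marino (11 terms) before Sorensen (10 terms) before Beaumont (9 terms) before Quinn, Eriksen, Takahashi and Okafor (6 terms) before Obi (1 term).
Among Quinn, Eriksen, Takahashi and Okafor, by date first returned to the chamber (later first): Quinn (17 Nov 2009) before Eriksen (22 Mar 2007) before Takahashi (1 May 2004) before Okafor (2 May 2002).
Full order: Kapoor, Varga, Marino, Sorensen, Beaumont, Quinn, Eriksen, Takahashi, Okafor, Obi.

Kapoor, Varga, Marino, Sorensen, Beaumont, Quinn, Eriksen, Takahashi, Okafor, Obi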